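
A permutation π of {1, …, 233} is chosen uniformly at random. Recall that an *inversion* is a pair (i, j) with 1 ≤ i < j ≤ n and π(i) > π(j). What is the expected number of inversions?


Write X = Σ X_I over the C(233, 2) = 27028 pairs i < j, with X_I the indicator of one inversion.
There are 27028 indicators.
For each fixed pair i < j, the values π(i) and π(j) are two distinct elements of {1, …, 233} in uniformly random order; by symmetry P[π(i) > π(j)] = 1/2.
By linearity: E[X] = 27028 · (1/2) = C(233, 2) · (1/2) = 27028/2 = 13514 ≈ 13514.000000.

E[X] = 13514 = 13514.000000.


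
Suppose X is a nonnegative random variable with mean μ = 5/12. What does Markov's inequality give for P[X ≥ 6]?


μ = E[X] = 5/12, a = 6.
Markov: P[X ≥ 6] ≤ μ/a = (5/12)/6 = 5/72.
Numerically: ≈ 0.0694.
(Since a = 6 > μ = 0.4167, the bound 5/72 is < 1 and informative.)

P[X ≥ 6] ≤ 5/72 ≈ 0.0694.


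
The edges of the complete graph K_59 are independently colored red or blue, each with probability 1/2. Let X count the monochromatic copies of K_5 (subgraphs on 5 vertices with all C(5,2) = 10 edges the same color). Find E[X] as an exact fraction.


Let X = Σ_S X_S over the C(59, 5) = 5006386 subsets S of size 5, where X_S = 1 if the K_5 on S is monochromatic.
For a fixed S, the K_5 on S has C(5, 2) = 10 edges. P[all 10 edges red] = (1/2)^10, and likewise for blue, so P[monochromatic] = 2·(1/2)^10 = 2^{1 − 10} = 1/512.
Summing: E[X] = C(59, 5) · 2^{1 − 10} = 5006386 · 1/512 = 2503193/256.
Numerically: E[X] ≈ 9778.0977.

E[X] = C(59,5)·2^(1−C(5,2)) = 2503193/256 ≈ 9778.0977.


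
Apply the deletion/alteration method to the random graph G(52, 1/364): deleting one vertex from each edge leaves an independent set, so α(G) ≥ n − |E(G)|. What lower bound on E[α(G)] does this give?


E[|E(G)|] = C(52, 2)·p = 1326 · (1/364) = 51/14.
E[α(G)] ≥ n − E[|E(G)|] = 52 − 51/14 = 677/14.
Numerically: ≈ 48.357.
(This is only a lower bound; the true E[α(G)] may be larger.)

E[α(G)] ≥ 677/14 ≈ 48.357.


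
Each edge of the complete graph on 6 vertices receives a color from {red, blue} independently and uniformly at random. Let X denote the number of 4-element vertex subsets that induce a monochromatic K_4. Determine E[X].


Let X = Σ_S X_S over the C(6, 4) = 15 subsets S of size 4, where X_S = 1 if the K_4 on S is monochromatic.
For a fixed S, the K_4 on S has C(4, 2) = 6 edges. P[all 6 edges red] = (1/2)^6, and likewise for blue, so P[monochromatic] = 2·(1/2)^6 = 2^{1 − 6} = 1/32.
Summing: E[X] = C(6, 4) · 2^{1 − 6} = 15 · 1/32 = 15/32.
Numerically: E[X] ≈ 0.4688.

E[X] = C(6,4)·2^(1−C(4,2)) = 15/32 ≈ 0.4688.


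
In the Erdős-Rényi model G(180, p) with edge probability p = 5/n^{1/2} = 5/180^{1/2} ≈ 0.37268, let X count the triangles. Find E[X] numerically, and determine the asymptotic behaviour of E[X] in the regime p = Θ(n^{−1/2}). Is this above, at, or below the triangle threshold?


Number of potential triangles: C(180, 3) = 955860.
Each occurs with probability p³ ≈ (0.37268)³ ≈ 5.1760833e-02.
By linearity: E[X] = C(180, 3)·p³ ≈ 955860 · 5.1760833e-02 ≈ 49476.10965.
Since α = 1/2 < 1, p = c/n^{1/2} ≫ 1/n is above the triangle threshold p ~ 1/n. Asymptotically E[X] ~ (c³/6)·n^{3(1−α)} = (5³/6)·n^{1.5} → ∞; triangles are abundant w.h.p.

E[X] ≈ 49476.10965; in regime p = Θ(1/n^{1/2}) E[X] diverges (above the triangle threshold p ~ 1/n).


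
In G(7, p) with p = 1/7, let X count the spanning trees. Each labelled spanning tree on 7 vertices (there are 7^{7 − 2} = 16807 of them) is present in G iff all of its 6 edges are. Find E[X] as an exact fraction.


K_7 has 7^{7 − 2} = 16807 labelled spanning trees.
For each such spanning tree H, let X_H = 1 if all 6 edges of H are present in G. Then P[X_H = 1] = p^{6} = (1/7)^{6} = 1/117649.
Summing the indicators: E[X] = Σ_H E[X_H] = 16807 · p^{6} = 16807 · 1/117649 = 1/7.
Numerically: E[X] ≈ 0.143.

E[X] = 16807 · (1/7)^{6} = 1/7 ≈ 0.143.


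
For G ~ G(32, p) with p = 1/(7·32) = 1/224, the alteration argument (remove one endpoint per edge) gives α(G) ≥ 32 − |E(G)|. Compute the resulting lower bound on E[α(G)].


E[|E(G)|] = C(32, 2)·p = 496 · (1/224) = 31/14.
E[α(G)] ≥ n − E[|E(G)|] = 32 − 31/14 = 417/14.
Numerically: ≈ 29.78571.
(This is only a lower bound; the true E[α(G)] may be larger.)

E[α(G)] ≥ 417/14 ≈ 29.78571.


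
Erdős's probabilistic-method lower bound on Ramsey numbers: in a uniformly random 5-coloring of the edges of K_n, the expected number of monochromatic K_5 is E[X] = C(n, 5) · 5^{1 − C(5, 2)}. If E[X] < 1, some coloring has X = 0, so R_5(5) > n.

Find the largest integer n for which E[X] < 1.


We need C(n, 5) · 5^{1 − 10} < 1, i.e. C(n, 5) < 5^{10 − 1} = 1953125.
Check values of n near the boundary:
  n = 46: C(46, 5) = 1370754; 1370754 < 1953125? YES
  n = 47: C(47, 5) = 1533939; 1533939 < 1953125? YES
  n = 48: C(48, 5) = 1712304; 1712304 < 1953125? YES
  n = 49: C(49, 5) = 1906884; 1906884 < 1953125? YES
  n = 50: C(50, 5) = 2118760; 2118760 < 1953125? NO
  n = 51: C(51, 5) = 2349060; 2349060 < 1953125? NO
  n = 52: C(52, 5) = 2598960; 2598960 < 1953125? NO
The largest n with C(n, 5) < 1953125 is n = 49 (where E[X] = 1906884/1953125 ≈ 0.976). Hence R_5(5) > 49, i.e. R_5(5) ≥ 50.

Largest n = 49; hence R_5(5) > 49.


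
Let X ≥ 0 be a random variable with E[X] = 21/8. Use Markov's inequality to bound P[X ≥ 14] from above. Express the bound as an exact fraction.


μ = E[X] = 21/8, a = 14.
Markov: P[X ≥ 14] ≤ μ/a = (21/8)/14 = 3/16.
Numerically: ≈ 0.187500.
(Since a = 14 > μ = 2.625000, the bound 3/16 is < 1 and informative.)

P[X ≥ 14] ≤ 3/16 ≈ 0.187500.


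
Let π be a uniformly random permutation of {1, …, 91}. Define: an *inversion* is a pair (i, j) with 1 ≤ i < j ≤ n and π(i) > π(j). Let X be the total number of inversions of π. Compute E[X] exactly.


Write X = Σ X_I over the C(91, 2) = 4095 pairs i < j, with X_I the indicator of one inversion.
There are 4095 indicators.
For each fixed pair i < j, the values π(i) and π(j) are two distinct elements of {1, …, 91} in uniformly random order; by symmetry P[π(i) > π(j)] = 1/2.
By linearity: E[X] = 4095 · (1/2) = C(91, 2) · (1/2) = 4095/2 = 4095/2 ≈ 2047.5000.

E[X] = 4095/2 = 2047.5000.


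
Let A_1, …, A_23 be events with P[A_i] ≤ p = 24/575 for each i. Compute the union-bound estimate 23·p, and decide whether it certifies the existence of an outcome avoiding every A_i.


Union bound: P[∪_{i=1}^{23} A_i] ≤ Σ_i P[A_i] ≤ 23·p = 23·(24/575) = 24/25.
Numerically: 24/25 ≈ 0.960000.
Is 24/25 < 1? YES.
Since P[∪ A_i] ≤ 24/25 < 1, the complement has P[∩ A_i^c] ≥ 1 − 24/25 = 1/25 > 0, so some outcome avoids every A_i.

23·p = 24/25 ≈ 0.960000; existence CERTIFIED by the union bound.


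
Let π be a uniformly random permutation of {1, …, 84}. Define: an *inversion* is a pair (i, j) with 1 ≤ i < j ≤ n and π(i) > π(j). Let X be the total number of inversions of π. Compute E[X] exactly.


Write X = Σ X_I over the C(84, 2) = 3486 pairs i < j, with X_I the indicator of one inversion.
There are 3486 indicators.
For each fixed pair i < j, the values π(i) and π(j) are two distinct elements of {1, …, 84} in uniformly random order; by symmetry P[π(i) > π(j)] = 1/2.
By linearity: E[X] = 3486 · (1/2) = C(84, 2) · (1/2) = 3486/2 = 1743 ≈ 1743.00000.

E[X] = 1743 = 1743.00000.


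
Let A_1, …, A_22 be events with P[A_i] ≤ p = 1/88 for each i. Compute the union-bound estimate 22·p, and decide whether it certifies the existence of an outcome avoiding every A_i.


Union bound: P[∪_{i=1}^{22} A_i] ≤ Σ_i P[A_i] ≤ 22·p = 22·(1/88) = 1/4.
Numerically: 1/4 ≈ 0.2500000.
Is 1/4 < 1? YES.
Since P[∪ A_i] ≤ 1/4 < 1, the complement has P[∩ A_i^c] ≥ 1 − 1/4 = 3/4 > 0, so some outcome avoids every A_i.

22·p = 1/4 ≈ 0.2500000; existence CERTIFIED by the union bound.


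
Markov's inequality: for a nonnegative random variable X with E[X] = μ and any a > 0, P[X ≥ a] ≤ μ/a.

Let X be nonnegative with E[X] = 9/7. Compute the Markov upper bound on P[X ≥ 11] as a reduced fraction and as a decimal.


μ = E[X] = 9/7, a = 11.
Markov: P[X ≥ 11] ≤ μ/a = (9/7)/11 = 9/77.
Numerically: ≈ 0.117.
(Since a = 11 > μ = 1.286, the bound 9/77 is < 1 and informative.)

P[X ≥ 11] ≤ 9/77 ≈ 0.117.


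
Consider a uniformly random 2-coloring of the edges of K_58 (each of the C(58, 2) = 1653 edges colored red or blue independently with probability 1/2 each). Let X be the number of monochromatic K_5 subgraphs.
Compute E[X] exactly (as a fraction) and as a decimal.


Let X = Σ_S X_S over the C(58, 5) = 4582116 subsets S of size 5, where X_S = 1 if the K_5 on S is monochromatic.
For a fixed S, the K_5 on S has C(5, 2) = 10 edges. P[all 10 edges red] = (1/2)^10, and likewise for blue, so P[monochromatic] = 2·(1/2)^10 = 2^{1 − 10} = 1/512.
By linearity of expectation: E[X] = C(58, 5) · 2^{1 − 10} = 4582116 · 1/512 = 1145529/128.
Numerically: E[X] ≈ 8949.4453.

E[X] = C(58,5)·2^(1−C(5,2)) = 1145529/128 ≈ 8949.4453.


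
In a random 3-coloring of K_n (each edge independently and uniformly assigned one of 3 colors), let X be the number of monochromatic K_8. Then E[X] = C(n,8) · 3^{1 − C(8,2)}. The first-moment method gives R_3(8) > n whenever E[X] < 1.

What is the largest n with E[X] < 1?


We need C(n, 8) · 3^{1 − 28} < 1, i.e. C(n, 8) < 3^{28 − 1} = 7625597484987.
Check values of n near the boundary:
  n = 155: C(155, 8) = 6876747915675; 6876747915675 < 7625597484987? YES
  n = 156: C(156, 8) = 7248464019225; 7248464019225 < 7625597484987? YES
  n = 157: C(157, 8) = 7637643295425; 7637643295425 < 7625597484987? NO
  n = 158: C(158, 8) = 8044984271181; 8044984271181 < 7625597484987? NO
The largest n with C(n, 8) < 7625597484987 is n = 156 (where E[X] = 805384891025/847288609443 ≈ 0.951). Hence R_3(8) > 156, i.e. R_3(8) ≥ 157.

Largest n = 156; hence R_3(8) > 156.


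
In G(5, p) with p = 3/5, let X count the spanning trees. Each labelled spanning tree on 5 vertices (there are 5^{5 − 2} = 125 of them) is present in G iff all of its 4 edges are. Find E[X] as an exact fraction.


K_5 has 5^{5 − 2} = 125 labelled spanning trees.
For each such spanning tree H, let X_H = 1 if all 4 edges of H are present in G. Then P[X_H = 1] = p^{4} = (3/5)^{4} = 81/625.
Summing the indicators: E[X] = Σ_H E[X_H] = 125 · p^{4} = 125 · 81/625 = 81/5.
Numerically: E[X] ≈ 16.2.

E[X] = 125 · (3/5)^{4} = 81/5 ≈ 16.2.


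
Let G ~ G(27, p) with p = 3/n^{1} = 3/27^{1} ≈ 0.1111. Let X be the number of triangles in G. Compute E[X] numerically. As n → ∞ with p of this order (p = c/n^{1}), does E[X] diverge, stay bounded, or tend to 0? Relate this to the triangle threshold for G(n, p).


Number of potential triangles: C(27, 3) = 2925.
Each occurs with probability p³ ≈ (0.1111)³ ≈ 1.371742e-03.
By linearity: E[X] = C(27, 3)·p³ ≈ 2925 · 1.371742e-03 ≈ 4.0123.
Here α = 1, so p = 3/n is exactly at the triangle threshold p ~ 1/n. Asymptotically E[X] → c³/6 = 3³/6 = 9/2 ≈ 4.5000, a bounded constant. In this regime the triangle count is asymptotically Poisson(c³/6).

E[X] ≈ 4.0123; in regime p = Θ(1/n^{1}) E[X] stays bounded (at the triangle threshold p ~ 1/n).


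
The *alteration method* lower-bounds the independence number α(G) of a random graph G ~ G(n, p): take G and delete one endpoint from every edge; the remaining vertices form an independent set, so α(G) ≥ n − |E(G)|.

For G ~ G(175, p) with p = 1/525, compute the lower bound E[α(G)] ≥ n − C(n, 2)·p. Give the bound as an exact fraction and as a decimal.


E[|E(G)|] = C(175, 2)·p = 15225 · (1/525) = 29.
E[α(G)] ≥ n − E[|E(G)|] = 175 − 29 = 146.
Numerically: ≈ 146.000.
(This is only a lower bound; the true E[α(G)] may be larger.)

E[α(G)] ≥ 146 ≈ 146.000.


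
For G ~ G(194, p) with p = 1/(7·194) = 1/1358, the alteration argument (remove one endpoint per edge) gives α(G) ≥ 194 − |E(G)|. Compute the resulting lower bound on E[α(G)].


E[|E(G)|] = C(194, 2)·p = 18721 · (1/1358) = 193/14.
E[α(G)] ≥ n − E[|E(G)|] = 194 − 193/14 = 2523/14.
Numerically: ≈ 180.214286.
(This is only a lower bound; the true E[α(G)] may be larger.)

E[α(G)] ≥ 2523/14 ≈ 180.214286.


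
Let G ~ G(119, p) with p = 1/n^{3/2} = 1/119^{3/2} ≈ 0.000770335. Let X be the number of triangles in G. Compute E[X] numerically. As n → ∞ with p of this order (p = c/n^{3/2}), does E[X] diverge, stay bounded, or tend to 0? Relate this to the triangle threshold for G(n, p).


Number of potential triangles: C(119, 3) = 273819.
Each occurs with probability p³ ≈ (0.000770335)³ ≈ 4.57128895e-10.
By linearity: E[X] = C(119, 3)·p³ ≈ 273819 · 4.57128895e-10 ≈ 0.000125.
Since α = 3/2 > 1, p = c/n^{3/2} = o(1/n) is below the triangle threshold p ~ 1/n. Asymptotically E[X] ~ (c³/6)·n^{3(1−α)} = (1³/6)·n^{-1.5} → 0, so by Markov's inequality G has no triangles w.h.p.

E[X] ≈ 0.000125; in regime p = Θ(1/n^{3/2}) E[X] tends to 0 (below the triangle threshold p ~ 1/n).


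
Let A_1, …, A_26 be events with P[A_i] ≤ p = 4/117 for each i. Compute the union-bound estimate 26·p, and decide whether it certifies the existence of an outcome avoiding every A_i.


Union bound: P[∪_{i=1}^{26} A_i] ≤ Σ_i P[A_i] ≤ 26·p = 26·(4/117) = 8/9.
Numerically: 8/9 ≈ 0.888889.
Is 8/9 < 1? YES.
Since P[∪ A_i] ≤ 8/9 < 1, the complement has P[∩ A_i^c] ≥ 1 − 8/9 = 1/9 > 0, so some outcome avoids every A_i.

26·p = 8/9 ≈ 0.888889; existence CERTIFIED by the union bound.


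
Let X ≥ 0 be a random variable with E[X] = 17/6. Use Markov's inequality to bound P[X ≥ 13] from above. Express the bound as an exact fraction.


μ = E[X] = 17/6, a = 13.
Markov: P[X ≥ 13] ≤ μ/a = (17/6)/13 = 17/78.
Numerically: ≈ 0.218.
(Since a = 13 > μ = 2.833, the bound 17/78 is < 1 and informative.)

P[X ≥ 13] ≤ 17/78 ≈ 0.218.


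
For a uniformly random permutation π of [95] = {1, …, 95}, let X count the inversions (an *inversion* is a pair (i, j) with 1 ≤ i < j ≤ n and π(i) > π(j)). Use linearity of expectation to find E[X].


Write X = Σ X_I over the C(95, 2) = 4465 pairs i < j, with X_I the indicator of one inversion.
There are 4465 indicators.
For each fixed pair i < j, the values π(i) and π(j) are two distinct elements of {1, …, 95} in uniformly random order; by symmetry P[π(i) > π(j)] = 1/2.
By linearity: E[X] = 4465 · (1/2) = C(95, 2) · (1/2) = 4465/2 = 4465/2 ≈ 2232.500000.

E[X] = 4465/2 = 2232.500000.


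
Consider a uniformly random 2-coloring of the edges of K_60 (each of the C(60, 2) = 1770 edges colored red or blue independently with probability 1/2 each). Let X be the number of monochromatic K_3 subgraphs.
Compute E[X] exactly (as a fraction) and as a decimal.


Let X = Σ_S X_S over the C(60, 3) = 34220 subsets S of size 3, where X_S = 1 if the K_3 on S is monochromatic.
For a fixed S, the K_3 on S has C(3, 2) = 3 edges. P[all 3 edges red] = (1/2)^3, and likewise for blue, so P[monochromatic] = 2·(1/2)^3 = 2^{1 − 3} = 1/4.
By linearity of expectation: E[X] = C(60, 3) · 2^{1 − 3} = 34220 · 1/4 = 8555.
Numerically: E[X] ≈ 8555.00000.

E[X] = C(60,3)·2^(1−C(3,2)) = 8555 ≈ 8555.00000.


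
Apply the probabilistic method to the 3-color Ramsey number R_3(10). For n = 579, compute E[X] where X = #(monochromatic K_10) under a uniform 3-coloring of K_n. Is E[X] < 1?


E[X] = C(579, 10) · 3^{1 − 45} = 1079152988140386124680 · 3^{−44} = 1079152988140386124680/984770902183611232881.
As a reduced fraction: E[X] = 359717662713462041560/328256967394537077627 ≈ 1.096.
Is E[X] < 1? NO.
Since E[X] ≥ 1, the first-moment bound is inconclusive at n = 579; it does NOT by itself certify R_3(10) > 579.

E[X] = 359717662713462041560/328256967394537077627 ≈ 1.096; E[X] ≥ 1; first-moment method inconclusive here.


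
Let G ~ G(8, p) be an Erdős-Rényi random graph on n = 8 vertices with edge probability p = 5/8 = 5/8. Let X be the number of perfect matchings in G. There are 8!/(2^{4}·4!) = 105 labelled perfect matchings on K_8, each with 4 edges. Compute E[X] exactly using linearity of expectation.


K_8 has 8!/(2^{4}·4!) = 105 labelled perfect matchings.
For each such perfect matching H, let X_H = 1 if all 4 edges of H are present in G. Then P[X_H = 1] = p^{4} = (5/8)^{4} = 625/4096.
By linearity: E[X] = Σ_H E[X_H] = 105 · p^{4} = 105 · 625/4096 = 65625/4096.
Numerically: E[X] ≈ 16.022.

E[X] = 105 · (5/8)^{4} = 65625/4096 ≈ 16.022.


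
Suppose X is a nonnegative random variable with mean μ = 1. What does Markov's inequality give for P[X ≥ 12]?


μ = E[X] = 1, a = 12.
Markov: P[X ≥ 12] ≤ μ/a = (1)/12 = 1/12.
Numerically: ≈ 0.083333.
(Since a = 12 > μ = 1.000000, the bound 1/12 is < 1 and informative.)

P[X ≥ 12] ≤ 1/12 ≈ 0.083333.


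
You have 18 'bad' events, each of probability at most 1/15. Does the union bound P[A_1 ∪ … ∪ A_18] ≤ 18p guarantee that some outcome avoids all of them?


Union bound: P[∪_{i=1}^{18} A_i] ≤ Σ_i P[A_i] ≤ 18·p = 18·(1/15) = 6/5.
Numerically: 6/5 ≈ 1.20000.
Is 6/5 < 1? NO.
Since the bound 6/5 is ≥ 1, the union bound is uninformative here; it does NOT by itself certify existence.

18·p = 6/5 ≈ 1.20000; existence NOT certified by the union bound.


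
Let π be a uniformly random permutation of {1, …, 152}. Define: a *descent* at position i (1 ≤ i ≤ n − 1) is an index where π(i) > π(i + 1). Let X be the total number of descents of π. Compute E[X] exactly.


Write X = Σ X_I over i = 1, …, 151, with X_I the indicator of one descent.
There are 151 indicators.
For each fixed i, the pair (π(i), π(i+1)) is a uniformly random ordered pair of distinct values from {1, …, 152}; by symmetry P[π(i) > π(i+1)] = 1/2.
By linearity: E[X] = 151 · (1/2) = (152 − 1) · (1/2) = 151/2 ≈ 75.500.

E[X] = 151/2 = 75.500.


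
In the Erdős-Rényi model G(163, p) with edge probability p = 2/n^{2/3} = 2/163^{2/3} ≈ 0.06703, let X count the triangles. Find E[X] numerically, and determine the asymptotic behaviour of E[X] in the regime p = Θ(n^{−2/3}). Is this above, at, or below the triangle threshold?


Number of potential triangles: C(163, 3) = 708561.
Each occurs with probability p³ ≈ (0.06703)³ ≈ 3.011028e-04.
By linearity: E[X] = C(163, 3)·p³ ≈ 708561 · 3.011028e-04 ≈ 213.3497.
Since α = 2/3 < 1, p = c/n^{2/3} ≫ 1/n is above the triangle threshold p ~ 1/n. Asymptotically E[X] ~ (c³/6)·n^{3(1−α)} = (2³/6)·n^{1} → ∞; triangles are abundant w.h.p.

E[X] ≈ 213.3497; in regime p = Θ(1/n^{2/3}) E[X] diverges (above the triangle threshold p ~ 1/n).


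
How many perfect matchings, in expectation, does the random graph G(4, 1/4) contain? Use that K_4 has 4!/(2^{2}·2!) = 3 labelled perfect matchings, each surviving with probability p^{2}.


K_4 has 4!/(2^{2}·2!) = 3 labelled perfect matchings.
For each such perfect matching H, let X_H = 1 if all 2 edges of H are present in G. Then P[X_H = 1] = p^{2} = (1/4)^{2} = 1/16.
By linearity of expectation: E[X] = Σ_H E[X_H] = 3 · p^{2} = 3 · 1/16 = 3/16.
Numerically: E[X] ≈ 0.1875.

E[X] = 3 · (1/4)^{2} = 3/16 ≈ 0.1875.


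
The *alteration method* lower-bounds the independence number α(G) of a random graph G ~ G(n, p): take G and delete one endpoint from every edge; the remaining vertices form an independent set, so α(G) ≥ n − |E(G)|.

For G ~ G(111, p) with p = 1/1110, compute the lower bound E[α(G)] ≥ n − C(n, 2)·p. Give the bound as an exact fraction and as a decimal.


E[|E(G)|] = C(111, 2)·p = 6105 · (1/1110) = 11/2.
E[α(G)] ≥ n − E[|E(G)|] = 111 − 11/2 = 211/2.
Numerically: ≈ 105.5000.
(This is only a lower bound; the true E[α(G)] may be larger.)

E[α(G)] ≥ 211/2 ≈ 105.5000.


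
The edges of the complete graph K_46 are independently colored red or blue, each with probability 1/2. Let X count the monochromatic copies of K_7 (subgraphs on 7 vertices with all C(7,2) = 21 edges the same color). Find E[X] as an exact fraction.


Let X = Σ_S X_S over the C(46, 7) = 53524680 subsets S of size 7, where X_S = 1 if the K_7 on S is monochromatic.
For a fixed S, the K_7 on S has C(7, 2) = 21 edges. P[all 21 edges red] = (1/2)^21, and likewise for blue, so P[monochromatic] = 2·(1/2)^21 = 2^{1 − 21} = 1/1048576.
By linearity of expectation: E[X] = C(46, 7) · 2^{1 − 21} = 53524680 · 1/1048576 = 6690585/131072.
Numerically: E[X] ≈ 51.04511.

E[X] = C(46,7)·2^(1−C(7,2)) = 6690585/131072 ≈ 51.04511.


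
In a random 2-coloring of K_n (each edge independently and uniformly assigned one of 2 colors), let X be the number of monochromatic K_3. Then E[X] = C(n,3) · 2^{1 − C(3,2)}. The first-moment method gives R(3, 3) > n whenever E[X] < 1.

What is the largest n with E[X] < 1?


We need C(n, 3) · 2^{1 − 3} < 1, i.e. C(n, 3) < 2^{3 − 1} = 4.
Check values of n near the boundary:
  n = 3: C(3, 3) = 1; 1 < 4? YES
  n = 4: C(4, 3) = 4; 4 < 4? NO
  n = 5: C(5, 3) = 10; 10 < 4? NO
  n = 6: C(6, 3) = 20; 20 < 4? NO
The largest n with C(n, 3) < 4 is n = 3 (where E[X] = 1/4 ≈ 0.2500000). Hence R(3, 3) > 3, i.e. R(3, 3) ≥ 4.

Largest n = 3; hence R(3, 3) > 3.


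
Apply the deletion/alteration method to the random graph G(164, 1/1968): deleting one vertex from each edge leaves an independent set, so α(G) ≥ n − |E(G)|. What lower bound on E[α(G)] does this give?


E[|E(G)|] = C(164, 2)·p = 13366 · (1/1968) = 163/24.
E[α(G)] ≥ n − E[|E(G)|] = 164 − 163/24 = 3773/24.
Numerically: ≈ 157.208.
(This is only a lower bound; the true E[α(G)] may be larger.)

E[α(G)] ≥ 3773/24 ≈ 157.208.


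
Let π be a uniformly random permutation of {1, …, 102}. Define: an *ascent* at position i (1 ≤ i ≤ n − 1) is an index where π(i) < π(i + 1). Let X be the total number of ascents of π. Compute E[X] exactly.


Write X = Σ X_I over i = 1, …, 101, with X_I the indicator of one ascent.
There are 101 indicators.
For each fixed i, the pair (π(i), π(i+1)) is a uniformly random ordered pair of distinct values from {1, …, 102}; by symmetry P[π(i) < π(i+1)] = 1/2.
By linearity: E[X] = 101 · (1/2) = (102 − 1) · (1/2) = 101/2 ≈ 50.50000.

E[X] = 101/2 = 50.50000.


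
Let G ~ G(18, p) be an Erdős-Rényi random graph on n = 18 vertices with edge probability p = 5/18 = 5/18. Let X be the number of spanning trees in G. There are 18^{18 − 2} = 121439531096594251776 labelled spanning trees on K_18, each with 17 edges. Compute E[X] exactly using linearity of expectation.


K_18 has 18^{18 − 2} = 121439531096594251776 labelled spanning trees.
For each such spanning tree H, let X_H = 1 if all 17 edges of H are present in G. Then P[X_H = 1] = p^{17} = (5/18)^{17} = 762939453125/2185911559738696531968.
Summing the indicators: E[X] = Σ_H E[X_H] = 121439531096594251776 · p^{17} = 121439531096594251776 · 762939453125/2185911559738696531968 = 762939453125/18.
Numerically: E[X] ≈ 4.23855e+10.

E[X] = 121439531096594251776 · (5/18)^{17} = 762939453125/18 ≈ 4.23855e+10.


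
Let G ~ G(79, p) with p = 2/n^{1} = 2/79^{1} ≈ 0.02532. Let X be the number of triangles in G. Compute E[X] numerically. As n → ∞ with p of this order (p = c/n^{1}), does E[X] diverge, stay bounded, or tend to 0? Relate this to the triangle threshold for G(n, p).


Number of potential triangles: C(79, 3) = 79079.
Each occurs with probability p³ ≈ (0.02532)³ ≈ 1.622590e-05.
By linearity: E[X] = C(79, 3)·p³ ≈ 79079 · 1.622590e-05 ≈ 1.2831.
Here α = 1, so p = 2/n is exactly at the triangle threshold p ~ 1/n. Asymptotically E[X] → c³/6 = 2³/6 = 4/3 ≈ 1.3333, a bounded constant. In this regime the triangle count is asymptotically Poisson(c³/6).

E[X] ≈ 1.2831; in regime p = Θ(1/n^{1}) E[X] stays bounded (at the triangle threshold p ~ 1/n).


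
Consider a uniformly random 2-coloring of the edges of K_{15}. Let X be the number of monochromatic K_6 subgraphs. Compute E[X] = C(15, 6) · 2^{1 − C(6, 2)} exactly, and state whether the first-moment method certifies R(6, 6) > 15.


E[X] = C(15, 6) · 2^{1 − 15} = 5005 · 2^{−14} = 5005/16384.
As a reduced fraction: E[X] = 5005/16384 ≈ 0.3054810.
Is E[X] < 1? YES.
Since E[X] < 1, there exists a 2-coloring of K_{15} with no monochromatic K_6; hence R(6, 6) > 15.

E[X] = 5005/16384 ≈ 0.3054810; E[X] < 1, so R(6, 6) > 15.


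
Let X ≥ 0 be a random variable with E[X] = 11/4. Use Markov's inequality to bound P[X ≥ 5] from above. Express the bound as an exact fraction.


μ = E[X] = 11/4, a = 5.
Markov: P[X ≥ 5] ≤ μ/a = (11/4)/5 = 11/20.
Numerically: ≈ 0.550.
(Since a = 5 > μ = 2.750, the bound 11/20 is < 1 and informative.)

P[X ≥ 5] ≤ 11/20 ≈ 0.550.


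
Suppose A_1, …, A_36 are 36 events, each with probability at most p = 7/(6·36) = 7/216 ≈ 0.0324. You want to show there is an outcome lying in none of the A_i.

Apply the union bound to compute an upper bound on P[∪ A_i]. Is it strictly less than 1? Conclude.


Union bound: P[∪_{i=1}^{36} A_i] ≤ Σ_i P[A_i] ≤ 36·p = 36·(7/216) = 7/6.
Numerically: 7/6 ≈ 1.1667.
Is 7/6 < 1? NO.
Since the bound 7/6 is ≥ 1, the union bound is uninformative here; it does NOT by itself certify existence.

36·p = 7/6 ≈ 1.1667; existence NOT certified by the union bound.


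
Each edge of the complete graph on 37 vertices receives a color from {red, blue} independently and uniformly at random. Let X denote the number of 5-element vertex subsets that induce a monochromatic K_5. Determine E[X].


Let X = Σ_S X_S over the C(37, 5) = 435897 subsets S of size 5, where X_S = 1 if the K_5 on S is monochromatic.
For a fixed S, the K_5 on S has C(5, 2) = 10 edges. P[all 10 edges red] = (1/2)^10, and likewise for blue, so P[monochromatic] = 2·(1/2)^10 = 2^{1 − 10} = 1/512.
By linearity of expectation: E[X] = C(37, 5) · 2^{1 − 10} = 435897 · 1/512 = 435897/512.
Numerically: E[X] ≈ 851.36133.

E[X] = C(37,5)·2^(1−C(5,2)) = 435897/512 ≈ 851.36133.


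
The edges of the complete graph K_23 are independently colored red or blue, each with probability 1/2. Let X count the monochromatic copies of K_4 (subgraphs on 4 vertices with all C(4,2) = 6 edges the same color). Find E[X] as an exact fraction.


Let X = Σ_S X_S over the C(23, 4) = 8855 subsets S of size 4, where X_S = 1 if the K_4 on S is monochromatic.
For a fixed S, the K_4 on S has C(4, 2) = 6 edges. P[all 6 edges red] = (1/2)^6, and likewise for blue, so P[monochromatic] = 2·(1/2)^6 = 2^{1 − 6} = 1/32.
By linearity: E[X] = C(23, 4) · 2^{1 − 6} = 8855 · 1/32 = 8855/32.
Numerically: E[X] ≈ 276.7188.

E[X] = C(23,4)·2^(1−C(4,2)) = 8855/32 ≈ 276.7188.


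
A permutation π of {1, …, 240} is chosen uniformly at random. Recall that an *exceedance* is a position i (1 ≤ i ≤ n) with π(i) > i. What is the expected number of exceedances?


Write X = Σ_{i=1}^{240} X_i, where X_i = 1_{π(i) > i}.
For each fixed i, π(i) is uniform over {1, …, 240} (marginal of a uniform permutation), so P[π(i) > i] = (n − i)/n. Summing: Σ_{i=1}^{240} (n − i)/n = (0 + 1 + … + 239)/240 = 240(240 − 1)/(2·240) = (240 − 1)/2.
Hence E[X] = Σ_{i=1}^{240} (240 − i)/240 = 239/2 ≈ 119.500.

E[X] = 239/2 = 119.500.


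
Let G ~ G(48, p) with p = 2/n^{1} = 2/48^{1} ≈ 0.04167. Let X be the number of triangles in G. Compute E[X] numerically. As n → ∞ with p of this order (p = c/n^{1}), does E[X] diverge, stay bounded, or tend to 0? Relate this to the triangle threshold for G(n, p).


Number of potential triangles: C(48, 3) = 17296.
Each occurs with probability p³ ≈ (0.04167)³ ≈ 7.233796e-05.
By linearity: E[X] = C(48, 3)·p³ ≈ 17296 · 7.233796e-05 ≈ 1.2512.
Here α = 1, so p = 2/n is exactly at the triangle threshold p ~ 1/n. Asymptotically E[X] → c³/6 = 2³/6 = 4/3 ≈ 1.3333, a bounded constant. In this regime the triangle count is asymptotically Poisson(c³/6).

E[X] ≈ 1.2512; in regime p = Θ(1/n^{1}) E[X] stays bounded (at the triangle threshold p ~ 1/n).


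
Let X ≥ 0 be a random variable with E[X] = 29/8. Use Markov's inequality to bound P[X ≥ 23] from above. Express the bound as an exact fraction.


μ = E[X] = 29/8, a = 23.
Markov: P[X ≥ 23] ≤ μ/a = (29/8)/23 = 29/184.
Numerically: ≈ 0.1576.
(Since a = 23 > μ = 3.6250, the bound 29/184 is < 1 and informative.)

P[X ≥ 23] ≤ 29/184 ≈ 0.1576.


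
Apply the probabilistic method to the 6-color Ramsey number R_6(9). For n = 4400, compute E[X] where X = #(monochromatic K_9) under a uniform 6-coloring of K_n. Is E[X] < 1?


E[X] = C(4400, 9) · 6^{1 − 36} = 1689489304164437494711163600 · 6^{−35} = 1689489304164437494711163600/1719070799748422591028658176.
As a reduced fraction: E[X] = 105593081510277343419447725/107441924984276411939291136 ≈ 0.982792.
Is E[X] < 1? YES.
Since E[X] < 1, there exists a 6-coloring of K_{4400} with no monochromatic K_9; hence R_6(9) > 4400.

E[X] = 105593081510277343419447725/107441924984276411939291136 ≈ 0.982792; E[X] < 1, so R_6(9) > 4400.


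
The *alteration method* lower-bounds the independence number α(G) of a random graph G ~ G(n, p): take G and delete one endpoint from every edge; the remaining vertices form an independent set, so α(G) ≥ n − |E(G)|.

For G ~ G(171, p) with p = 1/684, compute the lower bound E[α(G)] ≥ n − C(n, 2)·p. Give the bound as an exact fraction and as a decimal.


E[|E(G)|] = C(171, 2)·p = 14535 · (1/684) = 85/4.
E[α(G)] ≥ n − E[|E(G)|] = 171 − 85/4 = 599/4.
Numerically: ≈ 149.750000.
(This is only a lower bound; the true E[α(G)] may be larger.)

E[α(G)] ≥ 599/4 ≈ 149.750000.


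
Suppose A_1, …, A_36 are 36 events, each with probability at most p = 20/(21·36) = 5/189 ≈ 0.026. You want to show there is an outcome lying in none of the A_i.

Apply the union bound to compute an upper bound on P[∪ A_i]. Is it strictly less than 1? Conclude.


Union bound: P[∪_{i=1}^{36} A_i] ≤ Σ_i P[A_i] ≤ 36·p = 36·(5/189) = 20/21.
Numerically: 20/21 ≈ 0.952.
Is 20/21 < 1? YES.
Since P[∪ A_i] ≤ 20/21 < 1, the complement has P[∩ A_i^c] ≥ 1 − 20/21 = 1/21 > 0, so some outcome avoids every A_i.

36·p = 20/21 ≈ 0.952; existence CERTIFIED by the union bound.


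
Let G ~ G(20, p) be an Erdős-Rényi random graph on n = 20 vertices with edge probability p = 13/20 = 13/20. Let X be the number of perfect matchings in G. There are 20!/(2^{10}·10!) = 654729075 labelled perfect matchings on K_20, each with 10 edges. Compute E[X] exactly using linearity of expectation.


K_20 has 20!/(2^{10}·10!) = 654729075 labelled perfect matchings.
For each such perfect matching H, let X_H = 1 if all 10 edges of H are present in G. Then P[X_H = 1] = p^{10} = (13/20)^{10} = 137858491849/10240000000000.
Summing the indicators: E[X] = Σ_H E[X_H] = 654729075 · p^{10} = 654729075 · 137858491849/10240000000000 = 3610398513967632387/409600000000.
Numerically: E[X] ≈ 8.814e+06.

E[X] = 654729075 · (13/20)^{10} = 3610398513967632387/409600000000 ≈ 8.814e+06.


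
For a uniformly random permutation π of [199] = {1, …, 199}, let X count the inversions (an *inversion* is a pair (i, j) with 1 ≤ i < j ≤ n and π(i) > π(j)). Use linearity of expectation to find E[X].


Write X = Σ X_I over the C(199, 2) = 19701 pairs i < j, with X_I the indicator of one inversion.
There are 19701 indicators.
For each fixed pair i < j, the values π(i) and π(j) are two distinct elements of {1, …, 199} in uniformly random order; by symmetry P[π(i) > π(j)] = 1/2.
By linearity: E[X] = 19701 · (1/2) = C(199, 2) · (1/2) = 19701/2 = 19701/2 ≈ 9850.5000.

E[X] = 19701/2 = 9850.5000.


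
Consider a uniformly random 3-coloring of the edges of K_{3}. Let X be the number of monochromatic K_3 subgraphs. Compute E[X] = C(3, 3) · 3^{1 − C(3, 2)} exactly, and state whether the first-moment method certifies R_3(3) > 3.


E[X] = C(3, 3) · 3^{1 − 3} = 1 · 3^{−2} = 1/9.
As a reduced fraction: E[X] = 1/9 ≈ 0.11111.
Is E[X] < 1? YES.
Since E[X] < 1, there exists a 3-coloring of K_{3} with no monochromatic K_3; hence R_3(3) > 3.

E[X] = 1/9 ≈ 0.11111; E[X] < 1, so R_3(3) > 3.


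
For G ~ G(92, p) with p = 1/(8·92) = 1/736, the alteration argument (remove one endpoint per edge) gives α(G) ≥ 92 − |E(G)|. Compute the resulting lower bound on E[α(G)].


E[|E(G)|] = C(92, 2)·p = 4186 · (1/736) = 91/16.
E[α(G)] ≥ n − E[|E(G)|] = 92 − 91/16 = 1381/16.
Numerically: ≈ 86.312500.
(This is only a lower bound; the true E[α(G)] may be larger.)

E[α(G)] ≥ 1381/16 ≈ 86.312500.


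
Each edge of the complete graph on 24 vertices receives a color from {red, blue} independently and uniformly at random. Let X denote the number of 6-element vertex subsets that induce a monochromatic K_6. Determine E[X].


Let X = Σ_S X_S over the C(24, 6) = 134596 subsets S of size 6, where X_S = 1 if the K_6 on S is monochromatic.
For a fixed S, the K_6 on S has C(6, 2) = 15 edges. P[all 15 edges red] = (1/2)^15, and likewise for blue, so P[monochromatic] = 2·(1/2)^15 = 2^{1 − 15} = 1/16384.
Summing: E[X] = C(24, 6) · 2^{1 − 15} = 134596 · 1/16384 = 33649/4096.
Numerically: E[X] ≈ 8.21509.

E[X] = C(24,6)·2^(1−C(6,2)) = 33649/4096 ≈ 8.21509.


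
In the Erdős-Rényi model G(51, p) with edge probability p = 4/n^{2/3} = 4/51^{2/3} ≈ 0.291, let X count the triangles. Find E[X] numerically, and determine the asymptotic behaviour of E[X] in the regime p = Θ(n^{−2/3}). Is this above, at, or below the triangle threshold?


Number of potential triangles: C(51, 3) = 20825.
Each occurs with probability p³ ≈ (0.291)³ ≈ 2.46059e-02.
By linearity: E[X] = C(51, 3)·p³ ≈ 20825 · 2.46059e-02 ≈ 512.418.
Since α = 2/3 < 1, p = c/n^{2/3} ≫ 1/n is above the triangle threshold p ~ 1/n. Asymptotically E[X] ~ (c³/6)·n^{3(1−α)} = (4³/6)·n^{1} → ∞; triangles are abundant w.h.p.

E[X] ≈ 512.418; in regime p = Θ(1/n^{2/3}) E[X] diverges (above the triangle threshold p ~ 1/n).


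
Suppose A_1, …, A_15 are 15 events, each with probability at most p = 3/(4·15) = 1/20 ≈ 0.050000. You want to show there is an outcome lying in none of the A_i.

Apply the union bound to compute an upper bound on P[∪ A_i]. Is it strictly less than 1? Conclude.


Union bound: P[∪_{i=1}^{15} A_i] ≤ Σ_i P[A_i] ≤ 15·p = 15·(1/20) = 3/4.
Numerically: 3/4 ≈ 0.750000.
Is 3/4 < 1? YES.
Since P[∪ A_i] ≤ 3/4 < 1, the complement has P[∩ A_i^c] ≥ 1 − 3/4 = 1/4 > 0, so some outcome avoids every A_i.

15·p = 3/4 ≈ 0.750000; existence CERTIFIED by the union bound.


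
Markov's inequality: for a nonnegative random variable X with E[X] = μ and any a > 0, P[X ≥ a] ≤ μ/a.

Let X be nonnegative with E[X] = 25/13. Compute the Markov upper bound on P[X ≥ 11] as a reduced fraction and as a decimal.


μ = E[X] = 25/13, a = 11.
Markov: P[X ≥ 11] ≤ μ/a = (25/13)/11 = 25/143.
Numerically: ≈ 0.175.
(Since a = 11 > μ = 1.923, the bound 25/143 is < 1 and informative.)

P[X ≥ 11] ≤ 25/143 ≈ 0.175.


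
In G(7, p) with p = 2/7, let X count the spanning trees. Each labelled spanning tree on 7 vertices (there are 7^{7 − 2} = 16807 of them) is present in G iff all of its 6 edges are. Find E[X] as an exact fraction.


K_7 has 7^{7 − 2} = 16807 labelled spanning trees.
For each such spanning tree H, let X_H = 1 if all 6 edges of H are present in G. Then P[X_H = 1] = p^{6} = (2/7)^{6} = 64/117649.
By linearity: E[X] = Σ_H E[X_H] = 16807 · p^{6} = 16807 · 64/117649 = 64/7.
Numerically: E[X] ≈ 9.14286.

E[X] = 16807 · (2/7)^{6} = 64/7 ≈ 9.14286.


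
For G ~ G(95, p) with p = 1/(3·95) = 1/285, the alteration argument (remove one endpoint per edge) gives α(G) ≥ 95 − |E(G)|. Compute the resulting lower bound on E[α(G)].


E[|E(G)|] = C(95, 2)·p = 4465 · (1/285) = 47/3.
E[α(G)] ≥ n − E[|E(G)|] = 95 − 47/3 = 238/3.
Numerically: ≈ 79.3333.
(This is only a lower bound; the true E[α(G)] may be larger.)

E[α(G)] ≥ 238/3 ≈ 79.3333.


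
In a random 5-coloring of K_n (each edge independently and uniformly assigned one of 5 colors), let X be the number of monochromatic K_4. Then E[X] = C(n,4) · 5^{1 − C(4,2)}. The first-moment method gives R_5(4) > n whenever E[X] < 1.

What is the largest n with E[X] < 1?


We need C(n, 4) · 5^{1 − 6} < 1, i.e. C(n, 4) < 5^{6 − 1} = 3125.
Check values of n near the boundary:
  n = 17: C(17, 4) = 2380; 2380 < 3125? YES
  n = 18: C(18, 4) = 3060; 3060 < 3125? YES
  n = 19: C(19, 4) = 3876; 3876 < 3125? NO
The largest n with C(n, 4) < 3125 is n = 18 (where E[X] = 612/625 ≈ 0.979200). Hence R_5(4) > 18, i.e. R_5(4) ≥ 19.

Largest n = 18; hence R_5(4) > 18.


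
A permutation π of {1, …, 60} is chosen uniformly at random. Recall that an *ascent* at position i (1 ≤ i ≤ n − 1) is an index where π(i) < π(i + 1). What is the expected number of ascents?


Write X = Σ X_I over i = 1, …, 59, with X_I the indicator of one ascent.
There are 59 indicators.
For each fixed i, the pair (π(i), π(i+1)) is a uniformly random ordered pair of distinct values from {1, …, 60}; by symmetry P[π(i) < π(i+1)] = 1/2.
By linearity: E[X] = 59 · (1/2) = (60 − 1) · (1/2) = 59/2 ≈ 29.500.

E[X] = 59/2 = 29.500.


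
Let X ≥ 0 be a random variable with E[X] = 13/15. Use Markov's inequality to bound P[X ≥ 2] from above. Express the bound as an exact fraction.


μ = E[X] = 13/15, a = 2.
Markov: P[X ≥ 2] ≤ μ/a = (13/15)/2 = 13/30.
Numerically: ≈ 0.43333.
(Since a = 2 > μ = 0.86667, the bound 13/30 is < 1 and informative.)

P[X ≥ 2] ≤ 13/30 ≈ 0.43333.


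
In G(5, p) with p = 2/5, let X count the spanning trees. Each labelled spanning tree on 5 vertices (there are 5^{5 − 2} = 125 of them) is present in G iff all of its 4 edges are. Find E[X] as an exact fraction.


K_5 has 5^{5 − 2} = 125 labelled spanning trees.
For each such spanning tree H, let X_H = 1 if all 4 edges of H are present in G. Then P[X_H = 1] = p^{4} = (2/5)^{4} = 16/625.
By linearity of expectation: E[X] = Σ_H E[X_H] = 125 · p^{4} = 125 · 16/625 = 16/5.
Numerically: E[X] ≈ 3.2.

E[X] = 125 · (2/5)^{4} = 16/5 ≈ 3.2.


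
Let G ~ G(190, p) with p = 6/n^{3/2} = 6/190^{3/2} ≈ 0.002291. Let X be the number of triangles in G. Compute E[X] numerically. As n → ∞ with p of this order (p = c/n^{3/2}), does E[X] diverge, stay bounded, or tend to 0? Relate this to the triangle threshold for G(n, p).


Number of potential triangles: C(190, 3) = 1125180.
Each occurs with probability p³ ≈ (0.002291)³ ≈ 1.2024376e-08.
By linearity: E[X] = C(190, 3)·p³ ≈ 1125180 · 1.2024376e-08 ≈ 0.01353.
Since α = 3/2 > 1, p = c/n^{3/2} = o(1/n) is below the triangle threshold p ~ 1/n. Asymptotically E[X] ~ (c³/6)·n^{3(1−α)} = (6³/6)·n^{-1.5} → 0, so by Markov's inequality G has no triangles w.h.p.

E[X] ≈ 0.01353; in regime p = Θ(1/n^{3/2}) E[X] tends to 0 (below the triangle threshold p ~ 1/n).


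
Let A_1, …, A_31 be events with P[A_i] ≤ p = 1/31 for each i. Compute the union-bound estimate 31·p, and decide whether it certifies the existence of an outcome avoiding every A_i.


Union bound: P[∪_{i=1}^{31} A_i] ≤ Σ_i P[A_i] ≤ 31·p = 31·(1/31) = 1.
Numerically: 1 ≈ 1.00000.
Is 1 < 1? NO.
Since the bound 1 is ≥ 1, the union bound is uninformative here; it does NOT by itself certify existence.

31·p = 1 ≈ 1.00000; existence NOT certified by the union bound.


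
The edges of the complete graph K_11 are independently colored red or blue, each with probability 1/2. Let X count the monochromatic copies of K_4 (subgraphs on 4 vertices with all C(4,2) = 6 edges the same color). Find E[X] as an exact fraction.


Let X = Σ_S X_S over the C(11, 4) = 330 subsets S of size 4, where X_S = 1 if the K_4 on S is monochromatic.
For a fixed S, the K_4 on S has C(4, 2) = 6 edges. P[all 6 edges red] = (1/2)^6, and likewise for blue, so P[monochromatic] = 2·(1/2)^6 = 2^{1 − 6} = 1/32.
By linearity: E[X] = C(11, 4) · 2^{1 − 6} = 330 · 1/32 = 165/16.
Numerically: E[X] ≈ 10.312.

E[X] = C(11,4)·2^(1−C(4,2)) = 165/16 ≈ 10.312.
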